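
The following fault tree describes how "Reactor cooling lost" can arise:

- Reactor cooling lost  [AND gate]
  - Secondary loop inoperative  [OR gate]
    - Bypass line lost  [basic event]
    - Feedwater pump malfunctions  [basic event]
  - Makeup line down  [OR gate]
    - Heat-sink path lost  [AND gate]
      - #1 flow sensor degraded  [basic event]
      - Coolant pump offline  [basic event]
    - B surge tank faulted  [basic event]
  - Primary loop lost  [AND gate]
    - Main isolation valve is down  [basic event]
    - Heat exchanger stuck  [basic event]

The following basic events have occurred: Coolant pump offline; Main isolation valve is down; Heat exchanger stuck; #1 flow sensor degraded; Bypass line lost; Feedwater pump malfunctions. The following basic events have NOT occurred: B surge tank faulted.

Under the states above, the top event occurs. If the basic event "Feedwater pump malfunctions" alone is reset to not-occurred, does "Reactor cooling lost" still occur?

Yes

Counterfactual: set "Feedwater pump malfunctions" to not occurred.
Secondary loop inoperative [OR]: Bypass line lost=occurs, Feedwater pump malfunctions=not → at least one input occurs → occurs.
Heat-sink path lost [AND]: #1 flow sensor degraded=occurs, Coolant pump offline=occurs → all inputs occur → occurs.
Makeup line down [OR]: Heat-sink path lost=occurs, B surge tank faulted=not → at least one input occurs → occurs.
Primary loop lost [AND]: Main isolation valve is down=occurs, Heat exchanger stuck=occurs → all inputs occur → occurs.
Reactor cooling lost [AND]: Secondary loop inoperative=occurs, Makeup line down=occurs, Primary loop lost=occurs → all inputs occur → occurs.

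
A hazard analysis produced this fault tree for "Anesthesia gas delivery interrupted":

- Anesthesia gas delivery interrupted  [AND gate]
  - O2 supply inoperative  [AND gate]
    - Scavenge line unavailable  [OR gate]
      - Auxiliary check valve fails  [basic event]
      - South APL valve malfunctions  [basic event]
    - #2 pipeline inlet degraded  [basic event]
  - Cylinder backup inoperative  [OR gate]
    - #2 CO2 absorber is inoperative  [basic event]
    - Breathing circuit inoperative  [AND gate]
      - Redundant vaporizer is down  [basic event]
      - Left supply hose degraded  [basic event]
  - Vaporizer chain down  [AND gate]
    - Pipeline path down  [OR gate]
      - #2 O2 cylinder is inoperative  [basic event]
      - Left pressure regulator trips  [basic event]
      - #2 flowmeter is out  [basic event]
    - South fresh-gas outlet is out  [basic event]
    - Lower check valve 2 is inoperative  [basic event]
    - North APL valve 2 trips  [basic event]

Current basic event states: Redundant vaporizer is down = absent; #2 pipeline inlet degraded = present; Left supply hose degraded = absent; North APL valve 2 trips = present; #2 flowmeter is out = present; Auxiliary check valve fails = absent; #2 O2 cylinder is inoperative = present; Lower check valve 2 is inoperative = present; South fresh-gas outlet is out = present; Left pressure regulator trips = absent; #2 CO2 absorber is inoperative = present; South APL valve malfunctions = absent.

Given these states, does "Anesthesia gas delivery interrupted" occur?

No

Scavenge line unavailable [OR]: Auxiliary check valve fails=not, South APL valve malfunctions=not → no input occurs → does not occur.
O2 supply inoperative [AND]: Scavenge line unavailable=not, #2 pipeline inlet degraded=occurs → not all inputs occur → does not occur.
Breathing circuit inoperative [AND]: Redundant vaporizer is down=not, Left supply hose degraded=not → not all inputs occur → does not occur.
Cylinder backup inoperative [OR]: #2 CO2 absorber is inoperative=occurs, Breathing circuit inoperative=not → at least one input occurs → occurs.
Pipeline path down [OR]: #2 O2 cylinder is inoperative=occurs, Left pressure regulator trips=not, #2 flowmeter is out=occurs → at least one input occurs → occurs.
Vaporizer chain down [AND]: Pipeline path down=occurs, South fresh-gas outlet is out=occurs, Lower check valve 2 is inoperative=occurs, North APL valve 2 trips=occurs → all inputs occur → occurs.
Anesthesia gas delivery interrupted [AND]: O2 supply inoperative=not, Cylinder backup inoperative=occurs, Vaporizer chain down=occurs → not all inputs occur → does not occur.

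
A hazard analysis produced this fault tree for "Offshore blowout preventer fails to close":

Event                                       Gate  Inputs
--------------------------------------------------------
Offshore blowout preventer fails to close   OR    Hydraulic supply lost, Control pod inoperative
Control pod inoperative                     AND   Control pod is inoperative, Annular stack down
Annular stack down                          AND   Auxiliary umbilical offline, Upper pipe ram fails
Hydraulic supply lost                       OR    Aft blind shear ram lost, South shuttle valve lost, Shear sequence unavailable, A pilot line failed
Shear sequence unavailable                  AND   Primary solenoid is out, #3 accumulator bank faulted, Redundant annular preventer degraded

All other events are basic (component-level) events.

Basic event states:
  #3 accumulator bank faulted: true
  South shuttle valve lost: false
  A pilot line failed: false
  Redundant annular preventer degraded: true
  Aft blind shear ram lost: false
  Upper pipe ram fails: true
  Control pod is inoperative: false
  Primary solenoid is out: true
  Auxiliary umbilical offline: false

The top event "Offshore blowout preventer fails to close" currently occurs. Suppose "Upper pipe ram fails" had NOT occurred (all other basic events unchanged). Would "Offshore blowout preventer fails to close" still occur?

Yes

Counterfactual: set "Upper pipe ram fails" to not occurred.
Shear sequence unavailable [AND]: Primary solenoid is out=occurs, #3 accumulator bank faulted=occurs, Redundant annular preventer degraded=occurs → all inputs occur → occurs.
Hydraulic supply lost [OR]: Aft blind shear ram lost=not, South shuttle valve lost=not, Shear sequence unavailable=occurs, A pilot line failed=not → at least one input occurs → occurs.
Annular stack down [AND]: Auxiliary umbilical offline=not, Upper pipe ram fails=not → not all inputs occur → does not occur.
Control pod inoperative [AND]: Control pod is inoperative=not, Annular stack down=not → not all inputs occur → does not occur.
Offshore blowout preventer fails to close [OR]: Hydraulic supply lost=occurs, Control pod inoperative=not → at least one input occurs → occurs.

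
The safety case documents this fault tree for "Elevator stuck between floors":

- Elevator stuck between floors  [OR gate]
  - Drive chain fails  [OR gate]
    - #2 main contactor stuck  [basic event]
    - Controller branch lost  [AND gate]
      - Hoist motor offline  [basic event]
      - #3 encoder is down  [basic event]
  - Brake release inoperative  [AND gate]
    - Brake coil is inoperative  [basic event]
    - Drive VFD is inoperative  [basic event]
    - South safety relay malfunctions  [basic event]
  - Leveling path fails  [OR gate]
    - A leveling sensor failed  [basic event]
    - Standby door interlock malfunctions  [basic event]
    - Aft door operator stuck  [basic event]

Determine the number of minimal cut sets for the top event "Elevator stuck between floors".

6

Controller branch lost [AND]: one cut set from each child combined → 1 × 1 = 1 cut set(s).
Drive chain fails [OR]: union of children's cut sets → 2 cut set(s).
Brake release inoperative [AND]: one cut set from each child combined → 1 × 1 × 1 = 1 cut set(s).
Leveling path fails [OR]: union of children's cut sets → 3 cut set(s).
Elevator stuck between floors [OR]: union of children's cut sets → 6 cut set(s).
Minimal cut sets: {#2 main contactor stuck}; {#3 encoder is down, Hoist motor offline}; {Brake coil is inoperative, Drive VFD is inoperative, South safety relay malfunctions}; {A leveling sensor failed}; {Standby door interlock malfunctions}; {Aft door operator stuck}.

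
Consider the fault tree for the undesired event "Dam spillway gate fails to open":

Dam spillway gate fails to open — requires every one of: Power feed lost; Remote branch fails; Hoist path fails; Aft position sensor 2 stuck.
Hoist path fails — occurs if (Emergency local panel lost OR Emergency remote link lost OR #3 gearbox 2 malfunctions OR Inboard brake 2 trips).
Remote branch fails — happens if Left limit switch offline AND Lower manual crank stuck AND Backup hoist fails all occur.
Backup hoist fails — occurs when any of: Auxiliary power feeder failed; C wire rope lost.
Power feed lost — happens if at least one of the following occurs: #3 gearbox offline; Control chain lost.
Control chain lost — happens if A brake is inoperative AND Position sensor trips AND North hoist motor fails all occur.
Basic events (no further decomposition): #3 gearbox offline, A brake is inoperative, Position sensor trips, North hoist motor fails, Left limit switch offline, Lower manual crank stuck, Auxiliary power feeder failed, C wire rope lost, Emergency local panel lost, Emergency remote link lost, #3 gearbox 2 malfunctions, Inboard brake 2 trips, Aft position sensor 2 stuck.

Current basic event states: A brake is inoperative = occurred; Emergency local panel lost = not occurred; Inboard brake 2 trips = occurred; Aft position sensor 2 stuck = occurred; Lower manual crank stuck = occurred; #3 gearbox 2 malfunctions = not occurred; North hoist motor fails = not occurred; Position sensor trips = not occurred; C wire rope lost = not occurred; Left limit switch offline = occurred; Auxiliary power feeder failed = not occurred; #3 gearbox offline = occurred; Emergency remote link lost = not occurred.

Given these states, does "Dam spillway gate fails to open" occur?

No

Control chain lost [AND]: A brake is inoperative=occurs, Position sensor trips=not, North hoist motor fails=not → not all inputs occur → does not occur.
Power feed lost [OR]: #3 gearbox offline=occurs, Control chain lost=not → at least one input occurs → occurs.
Backup hoist fails [OR]: Auxiliary power feeder failed=not, C wire rope lost=not → no input occurs → does not occur.
Remote branch fails [AND]: Left limit switch offline=occurs, Lower manual crank stuck=occurs, Backup hoist fails=not → not all inputs occur → does not occur.
Hoist path fails [OR]: Emergency local panel lost=not, Emergency remote link lost=not, #3 gearbox 2 malfunctions=not, Inboard brake 2 trips=occurs → at least one input occurs → occurs.
Dam spillway gate fails to open [AND]: Power feed lost=occurs, Remote branch fails=not, Hoist path fails=occurs, Aft position sensor 2 stuck=occurs → not all inputs occur → does not occur.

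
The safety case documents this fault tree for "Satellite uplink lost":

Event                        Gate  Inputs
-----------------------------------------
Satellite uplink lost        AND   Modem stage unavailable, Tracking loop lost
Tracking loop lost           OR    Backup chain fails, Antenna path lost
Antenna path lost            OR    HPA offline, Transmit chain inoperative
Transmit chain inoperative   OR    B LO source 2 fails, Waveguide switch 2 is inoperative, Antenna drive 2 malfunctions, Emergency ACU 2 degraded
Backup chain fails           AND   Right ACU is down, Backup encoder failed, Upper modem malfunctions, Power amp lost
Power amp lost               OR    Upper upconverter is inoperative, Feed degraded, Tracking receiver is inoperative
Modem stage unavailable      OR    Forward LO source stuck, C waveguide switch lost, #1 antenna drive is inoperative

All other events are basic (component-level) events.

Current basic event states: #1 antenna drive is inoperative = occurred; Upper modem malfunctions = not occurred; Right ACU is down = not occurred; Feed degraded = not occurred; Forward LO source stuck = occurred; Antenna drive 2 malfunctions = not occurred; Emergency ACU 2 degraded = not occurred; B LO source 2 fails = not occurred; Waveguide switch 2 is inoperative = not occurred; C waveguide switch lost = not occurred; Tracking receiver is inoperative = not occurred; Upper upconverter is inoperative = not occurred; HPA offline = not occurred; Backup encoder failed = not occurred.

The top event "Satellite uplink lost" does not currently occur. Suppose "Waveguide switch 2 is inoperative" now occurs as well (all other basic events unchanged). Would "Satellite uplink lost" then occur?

Counterfactual: set "Waveguide switch 2 is inoperative" to occurred.
Modem stage unavailable [OR]: Forward LO source stuck=occurs, C waveguide switch lost=not, #1 antenna drive is inoperative=occurs → at least one input occurs → occurs.
Power amp lost [OR]: Upper upconverter is inoperative=not, Feed degraded=not, Tracking receiver is inoperative=not → no input occurs → does not occur.
Backup chain fails [AND]: Right ACU is down=not, Backup encoder failed=not, Upper modem malfunctions=not, Power amp lost=not → not all inputs occur → does not occur.
Transmit chain inoperative [OR]: B LO source 2 fails=not, Waveguide switch 2 is inoperative=occurs, Antenna drive 2 malfunctions=not, Emergency ACU 2 degraded=not → at least one input occurs → occurs.
Antenna path lost [OR]: HPA offline=not, Transmit chain inoperative=occurs → at least one input occurs → occurs.
Tracking loop lost [OR]: Backup chain fails=not, Antenna path lost=occurs → at least one input occurs → occurs.
Satellite uplink lost [AND]: Modem stage unavailable=occurs, Tracking loop lost=occurs → all inputs occur → occurs.

Yes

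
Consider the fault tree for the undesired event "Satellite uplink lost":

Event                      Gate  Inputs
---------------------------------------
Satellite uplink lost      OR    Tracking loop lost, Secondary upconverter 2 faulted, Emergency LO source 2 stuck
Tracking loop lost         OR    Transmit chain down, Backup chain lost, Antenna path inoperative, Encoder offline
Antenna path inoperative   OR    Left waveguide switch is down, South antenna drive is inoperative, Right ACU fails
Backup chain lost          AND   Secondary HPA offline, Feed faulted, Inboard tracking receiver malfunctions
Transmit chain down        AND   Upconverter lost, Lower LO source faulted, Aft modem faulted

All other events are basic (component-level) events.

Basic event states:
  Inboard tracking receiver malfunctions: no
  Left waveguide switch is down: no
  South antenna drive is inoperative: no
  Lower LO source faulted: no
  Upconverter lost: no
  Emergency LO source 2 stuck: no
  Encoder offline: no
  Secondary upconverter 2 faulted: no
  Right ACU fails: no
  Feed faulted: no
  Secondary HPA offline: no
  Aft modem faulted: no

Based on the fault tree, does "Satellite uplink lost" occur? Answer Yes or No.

Transmit chain down [AND]: Upconverter lost=not, Lower LO source faulted=not, Aft modem faulted=not → not all inputs occur → does not occur.
Backup chain lost [AND]: Secondary HPA offline=not, Feed faulted=not, Inboard tracking receiver malfunctions=not → not all inputs occur → does not occur.
Antenna path inoperative [OR]: Left waveguide switch is down=not, South antenna drive is inoperative=not, Right ACU fails=not → no input occurs → does not occur.
Tracking loop lost [OR]: Transmit chain down=not, Backup chain lost=not, Antenna path inoperative=not, Encoder offline=not → no input occurs → does not occur.
Satellite uplink lost [OR]: Tracking loop lost=not, Secondary upconverter 2 faulted=not, Emergency LO source 2 stuck=not → no input occurs → does not occur.

No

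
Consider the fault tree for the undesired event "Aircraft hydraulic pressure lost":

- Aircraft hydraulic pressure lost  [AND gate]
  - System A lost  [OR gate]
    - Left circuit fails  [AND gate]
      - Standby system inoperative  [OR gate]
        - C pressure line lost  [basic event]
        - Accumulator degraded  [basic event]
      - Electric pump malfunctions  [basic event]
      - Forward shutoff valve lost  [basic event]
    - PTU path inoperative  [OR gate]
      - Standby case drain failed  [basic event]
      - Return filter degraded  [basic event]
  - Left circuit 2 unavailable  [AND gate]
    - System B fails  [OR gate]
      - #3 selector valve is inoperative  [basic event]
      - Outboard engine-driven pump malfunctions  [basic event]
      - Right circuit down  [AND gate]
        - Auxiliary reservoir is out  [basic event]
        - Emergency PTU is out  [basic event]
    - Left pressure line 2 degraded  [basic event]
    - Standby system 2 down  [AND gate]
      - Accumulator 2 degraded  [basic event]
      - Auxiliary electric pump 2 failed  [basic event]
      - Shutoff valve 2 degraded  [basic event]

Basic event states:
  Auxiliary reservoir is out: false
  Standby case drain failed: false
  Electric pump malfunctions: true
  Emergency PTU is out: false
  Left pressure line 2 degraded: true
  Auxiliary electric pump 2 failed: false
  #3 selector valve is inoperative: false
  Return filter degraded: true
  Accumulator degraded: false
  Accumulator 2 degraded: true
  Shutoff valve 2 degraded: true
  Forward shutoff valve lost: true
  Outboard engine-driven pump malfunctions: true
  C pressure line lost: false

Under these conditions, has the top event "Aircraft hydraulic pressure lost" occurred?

Standby system inoperative [OR]: C pressure line lost=not, Accumulator degraded=not → no input occurs → does not occur.
Left circuit fails [AND]: Standby system inoperative=not, Electric pump malfunctions=occurs, Forward shutoff valve lost=occurs → not all inputs occur → does not occur.
PTU path inoperative [OR]: Standby case drain failed=not, Return filter degraded=occurs → at least one input occurs → occurs.
System A lost [OR]: Left circuit fails=not, PTU path inoperative=occurs → at least one input occurs → occurs.
Right circuit down [AND]: Auxiliary reservoir is out=not, Emergency PTU is out=not → not all inputs occur → does not occur.
System B fails [OR]: #3 selector valve is inoperative=not, Outboard engine-driven pump malfunctions=occurs, Right circuit down=not → at least one input occurs → occurs.
Standby system 2 down [AND]: Accumulator 2 degraded=occurs, Auxiliary electric pump 2 failed=not, Shutoff valve 2 degraded=occurs → not all inputs occur → does not occur.
Left circuit 2 unavailable [AND]: System B fails=occurs, Left pressure line 2 degraded=occurs, Standby system 2 down=not → not all inputs occur → does not occur.
Aircraft hydraulic pressure lost [AND]: System A lost=occurs, Left circuit 2 unavailable=not → not all inputs occur → does not occur.

No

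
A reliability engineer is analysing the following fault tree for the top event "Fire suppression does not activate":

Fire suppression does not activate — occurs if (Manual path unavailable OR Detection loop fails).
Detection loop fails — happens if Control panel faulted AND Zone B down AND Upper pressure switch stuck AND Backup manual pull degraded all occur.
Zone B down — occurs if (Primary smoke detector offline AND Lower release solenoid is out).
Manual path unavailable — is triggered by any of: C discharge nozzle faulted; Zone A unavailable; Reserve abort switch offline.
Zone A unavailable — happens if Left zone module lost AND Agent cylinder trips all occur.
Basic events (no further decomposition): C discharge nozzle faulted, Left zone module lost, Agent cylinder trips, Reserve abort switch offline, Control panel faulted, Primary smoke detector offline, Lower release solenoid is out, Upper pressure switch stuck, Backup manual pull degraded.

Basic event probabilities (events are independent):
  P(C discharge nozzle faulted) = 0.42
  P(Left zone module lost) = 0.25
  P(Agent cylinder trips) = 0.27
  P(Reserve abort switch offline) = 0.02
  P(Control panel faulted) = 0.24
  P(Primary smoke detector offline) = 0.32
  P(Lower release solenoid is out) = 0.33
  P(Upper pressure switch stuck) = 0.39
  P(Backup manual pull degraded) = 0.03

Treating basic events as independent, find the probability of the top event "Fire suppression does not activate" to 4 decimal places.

0.4701

P(Zone A unavailable) [AND] = 0.25 × 0.27 = 0.067500
P(Manual path unavailable) [OR] = 1 − (1−0.42) × (1−0.067500) × (1−0.02) = 0.469967
P(Zone B down) [AND] = 0.32 × 0.33 = 0.105600
P(Detection loop fails) [AND] = 0.24 × 0.105600 × 0.39 × 0.03 = 0.000297
P(Fire suppression does not activate) [OR] = 1 − (1−0.469967) × (1−0.000297) = 0.470124
Rounded to 4 decimal places: P(Fire suppression does not activate) ≈ 0.4701.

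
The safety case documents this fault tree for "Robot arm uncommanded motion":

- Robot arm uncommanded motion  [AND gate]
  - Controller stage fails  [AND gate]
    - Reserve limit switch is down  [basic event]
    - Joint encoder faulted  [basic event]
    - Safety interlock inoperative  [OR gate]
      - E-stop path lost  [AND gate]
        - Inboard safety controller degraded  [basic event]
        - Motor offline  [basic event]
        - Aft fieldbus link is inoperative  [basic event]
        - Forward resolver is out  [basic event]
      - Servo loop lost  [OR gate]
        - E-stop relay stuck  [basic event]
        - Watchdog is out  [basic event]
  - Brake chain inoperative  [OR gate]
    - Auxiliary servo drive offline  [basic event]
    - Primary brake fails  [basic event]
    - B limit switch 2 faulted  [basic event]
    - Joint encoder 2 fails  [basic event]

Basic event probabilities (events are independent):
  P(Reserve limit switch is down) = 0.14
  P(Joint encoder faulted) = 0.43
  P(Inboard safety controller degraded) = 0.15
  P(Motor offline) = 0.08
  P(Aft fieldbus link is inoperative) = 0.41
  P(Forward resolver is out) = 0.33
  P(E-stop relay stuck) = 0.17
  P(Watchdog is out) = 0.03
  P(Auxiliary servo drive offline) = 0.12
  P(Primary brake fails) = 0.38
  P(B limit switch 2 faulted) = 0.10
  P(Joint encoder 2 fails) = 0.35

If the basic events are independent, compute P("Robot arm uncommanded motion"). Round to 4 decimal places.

0.0080

P(E-stop path lost) [AND] = 0.15 × 0.08 × 0.41 × 0.33 = 0.001624
P(Servo loop lost) [OR] = 1 − (1−0.17) × (1−0.03) = 0.194900
P(Safety interlock inoperative) [OR] = 1 − (1−0.001624) × (1−0.194900) = 0.196207
P(Controller stage fails) [AND] = 0.14 × 0.43 × 0.196207 = 0.011812
P(Brake chain inoperative) [OR] = 1 − (1−0.12) × (1−0.38) × (1−0.10) × (1−0.35) = 0.680824
P(Robot arm uncommanded motion) [AND] = 0.011812 × 0.680824 = 0.008042
Rounded to 4 decimal places: P(Robot arm uncommanded motion) ≈ 0.0080.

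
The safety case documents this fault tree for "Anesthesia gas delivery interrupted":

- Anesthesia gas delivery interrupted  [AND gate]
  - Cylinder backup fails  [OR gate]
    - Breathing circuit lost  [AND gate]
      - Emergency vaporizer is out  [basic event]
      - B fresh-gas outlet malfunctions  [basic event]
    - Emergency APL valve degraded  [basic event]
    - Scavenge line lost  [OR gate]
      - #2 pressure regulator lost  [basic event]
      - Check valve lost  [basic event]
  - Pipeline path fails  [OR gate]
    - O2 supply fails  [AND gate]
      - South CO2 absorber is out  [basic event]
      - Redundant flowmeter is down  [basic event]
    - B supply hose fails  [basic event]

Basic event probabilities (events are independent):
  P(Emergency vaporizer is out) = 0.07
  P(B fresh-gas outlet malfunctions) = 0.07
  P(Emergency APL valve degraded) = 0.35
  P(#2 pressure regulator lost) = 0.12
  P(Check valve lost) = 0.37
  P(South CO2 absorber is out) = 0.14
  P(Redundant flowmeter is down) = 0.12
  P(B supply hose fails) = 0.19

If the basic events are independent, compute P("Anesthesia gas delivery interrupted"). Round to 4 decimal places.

P(Breathing circuit lost) [AND] = 0.07 × 0.07 = 0.004900
P(Scavenge line lost) [OR] = 1 − (1−0.12) × (1−0.37) = 0.445600
P(Cylinder backup fails) [OR] = 1 − (1−0.004900) × (1−0.35) × (1−0.445600) = 0.641406
P(O2 supply fails) [AND] = 0.14 × 0.12 = 0.016800
P(Pipeline path fails) [OR] = 1 − (1−0.016800) × (1−0.19) = 0.203608
P(Anesthesia gas delivery interrupted) [AND] = 0.641406 × 0.203608 = 0.130595
Rounded to 4 decimal places: P(Anesthesia gas delivery interrupted) ≈ 0.1306.

0.1306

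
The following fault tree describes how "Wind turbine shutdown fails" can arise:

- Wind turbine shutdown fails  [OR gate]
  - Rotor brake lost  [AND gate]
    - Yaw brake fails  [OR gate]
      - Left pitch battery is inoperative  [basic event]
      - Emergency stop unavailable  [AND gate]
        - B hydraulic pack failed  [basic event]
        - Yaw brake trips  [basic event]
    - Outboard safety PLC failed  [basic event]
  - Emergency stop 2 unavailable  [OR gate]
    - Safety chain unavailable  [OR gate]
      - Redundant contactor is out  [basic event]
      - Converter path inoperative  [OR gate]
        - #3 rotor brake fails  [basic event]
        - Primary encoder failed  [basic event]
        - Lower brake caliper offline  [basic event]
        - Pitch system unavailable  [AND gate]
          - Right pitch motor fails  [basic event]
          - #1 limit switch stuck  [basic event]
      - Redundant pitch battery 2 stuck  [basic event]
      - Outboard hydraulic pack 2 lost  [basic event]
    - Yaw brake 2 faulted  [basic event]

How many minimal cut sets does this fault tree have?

Emergency stop unavailable [AND]: one cut set from each child combined → 1 × 1 = 1 cut set(s).
Yaw brake fails [OR]: union of children's cut sets → 2 cut set(s).
Rotor brake lost [AND]: one cut set from each child combined → 2 × 1 = 2 cut set(s).
Pitch system unavailable [AND]: one cut set from each child combined → 1 × 1 = 1 cut set(s).
Converter path inoperative [OR]: union of children's cut sets → 4 cut set(s).
Safety chain unavailable [OR]: union of children's cut sets → 7 cut set(s).
Emergency stop 2 unavailable [OR]: union of children's cut sets → 8 cut set(s).
Wind turbine shutdown fails [OR]: union of children's cut sets → 10 cut set(s).
Minimal cut sets: {Left pitch battery is inoperative, Outboard safety PLC failed}; {B hydraulic pack failed, Outboard safety PLC failed, Yaw brake trips}; {Redundant contactor is out}; {#3 rotor brake fails}; {Primary encoder failed}; {Lower brake caliper offline}; {#1 limit switch stuck, Right pitch motor fails}; {Redundant pitch battery 2 stuck}; {Outboard hydraulic pack 2 lost}; {Yaw brake 2 faulted}.

10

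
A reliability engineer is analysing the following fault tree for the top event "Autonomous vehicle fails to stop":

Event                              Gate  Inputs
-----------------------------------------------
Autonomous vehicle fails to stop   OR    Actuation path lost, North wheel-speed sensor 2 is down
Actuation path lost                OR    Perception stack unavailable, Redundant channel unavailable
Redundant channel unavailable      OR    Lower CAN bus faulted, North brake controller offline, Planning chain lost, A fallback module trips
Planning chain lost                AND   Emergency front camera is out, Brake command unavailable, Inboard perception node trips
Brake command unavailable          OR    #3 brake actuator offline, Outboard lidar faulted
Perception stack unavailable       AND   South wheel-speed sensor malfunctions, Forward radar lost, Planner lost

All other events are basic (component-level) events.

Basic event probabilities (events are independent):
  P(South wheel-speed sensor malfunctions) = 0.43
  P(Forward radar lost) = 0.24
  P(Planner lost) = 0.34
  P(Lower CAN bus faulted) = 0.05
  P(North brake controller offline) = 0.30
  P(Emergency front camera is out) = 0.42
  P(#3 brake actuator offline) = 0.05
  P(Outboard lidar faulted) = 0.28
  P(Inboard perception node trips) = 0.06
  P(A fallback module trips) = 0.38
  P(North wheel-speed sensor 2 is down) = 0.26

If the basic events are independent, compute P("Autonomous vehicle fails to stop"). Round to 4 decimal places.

0.7079

P(Perception stack unavailable) [AND] = 0.43 × 0.24 × 0.34 = 0.035088
P(Brake command unavailable) [OR] = 1 − (1−0.05) × (1−0.28) = 0.316000
P(Planning chain lost) [AND] = 0.42 × 0.316000 × 0.06 = 0.007963
P(Redundant channel unavailable) [OR] = 1 − (1−0.05) × (1−0.30) × (1−0.007963) × (1−0.38) = 0.590983
P(Actuation path lost) [OR] = 1 − (1−0.035088) × (1−0.590983) = 0.605335
P(Autonomous vehicle fails to stop) [OR] = 1 − (1−0.605335) × (1−0.26) = 0.707948
Rounded to 4 decimal places: P(Autonomous vehicle fails to stop) ≈ 0.7079.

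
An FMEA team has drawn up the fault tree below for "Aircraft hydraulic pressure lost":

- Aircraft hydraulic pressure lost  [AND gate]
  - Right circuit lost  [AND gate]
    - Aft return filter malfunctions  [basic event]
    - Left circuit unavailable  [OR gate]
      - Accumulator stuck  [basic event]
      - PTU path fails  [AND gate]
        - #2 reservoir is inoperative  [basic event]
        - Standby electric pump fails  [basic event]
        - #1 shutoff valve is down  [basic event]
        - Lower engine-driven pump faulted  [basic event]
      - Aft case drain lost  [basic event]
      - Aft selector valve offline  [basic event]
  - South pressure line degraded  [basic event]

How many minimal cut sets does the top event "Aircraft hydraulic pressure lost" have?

PTU path fails [AND]: one cut set from each child combined → 1 × 1 × 1 × 1 = 1 cut set(s).
Left circuit unavailable [OR]: union of children's cut sets → 4 cut set(s).
Right circuit lost [AND]: one cut set from each child combined → 1 × 4 = 4 cut set(s).
Aircraft hydraulic pressure lost [AND]: one cut set from each child combined → 4 × 1 = 4 cut set(s).
Minimal cut sets: {Accumulator stuck, Aft return filter malfunctions, South pressure line degraded}; {#1 shutoff valve is down, #2 reservoir is inoperative, Aft return filter malfunctions, Lower engine-driven pump faulted, South pressure line degraded, Standby electric pump fails}; {Aft case drain lost, Aft return filter malfunctions, South pressure line degraded}; {Aft return filter malfunctions, Aft selector valve offline, South pressure line degraded}.

4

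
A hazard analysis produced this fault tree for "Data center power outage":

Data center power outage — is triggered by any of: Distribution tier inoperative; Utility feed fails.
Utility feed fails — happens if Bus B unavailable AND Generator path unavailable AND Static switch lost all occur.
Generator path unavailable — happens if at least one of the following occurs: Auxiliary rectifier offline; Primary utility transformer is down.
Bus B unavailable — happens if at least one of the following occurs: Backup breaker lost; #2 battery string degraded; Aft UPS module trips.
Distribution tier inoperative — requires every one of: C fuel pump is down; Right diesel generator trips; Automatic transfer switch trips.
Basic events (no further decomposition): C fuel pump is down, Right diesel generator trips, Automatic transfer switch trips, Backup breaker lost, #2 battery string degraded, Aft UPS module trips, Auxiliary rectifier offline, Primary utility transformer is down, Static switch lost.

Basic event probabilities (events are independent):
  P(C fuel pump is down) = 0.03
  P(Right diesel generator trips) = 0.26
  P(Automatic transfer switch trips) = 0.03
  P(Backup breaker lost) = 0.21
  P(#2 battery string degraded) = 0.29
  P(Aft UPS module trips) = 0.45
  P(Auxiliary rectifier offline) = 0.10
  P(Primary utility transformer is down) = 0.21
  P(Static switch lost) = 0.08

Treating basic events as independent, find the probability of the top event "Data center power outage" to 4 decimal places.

P(Distribution tier inoperative) [AND] = 0.03 × 0.26 × 0.03 = 0.000234
P(Bus B unavailable) [OR] = 1 − (1−0.21) × (1−0.29) × (1−0.45) = 0.691505
P(Generator path unavailable) [OR] = 1 − (1−0.10) × (1−0.21) = 0.289000
P(Utility feed fails) [AND] = 0.691505 × 0.289000 × 0.08 = 0.015988
P(Data center power outage) [OR] = 1 − (1−0.000234) × (1−0.015988) = 0.016218
Rounded to 4 decimal places: P(Data center power outage) ≈ 0.0162.

0.0162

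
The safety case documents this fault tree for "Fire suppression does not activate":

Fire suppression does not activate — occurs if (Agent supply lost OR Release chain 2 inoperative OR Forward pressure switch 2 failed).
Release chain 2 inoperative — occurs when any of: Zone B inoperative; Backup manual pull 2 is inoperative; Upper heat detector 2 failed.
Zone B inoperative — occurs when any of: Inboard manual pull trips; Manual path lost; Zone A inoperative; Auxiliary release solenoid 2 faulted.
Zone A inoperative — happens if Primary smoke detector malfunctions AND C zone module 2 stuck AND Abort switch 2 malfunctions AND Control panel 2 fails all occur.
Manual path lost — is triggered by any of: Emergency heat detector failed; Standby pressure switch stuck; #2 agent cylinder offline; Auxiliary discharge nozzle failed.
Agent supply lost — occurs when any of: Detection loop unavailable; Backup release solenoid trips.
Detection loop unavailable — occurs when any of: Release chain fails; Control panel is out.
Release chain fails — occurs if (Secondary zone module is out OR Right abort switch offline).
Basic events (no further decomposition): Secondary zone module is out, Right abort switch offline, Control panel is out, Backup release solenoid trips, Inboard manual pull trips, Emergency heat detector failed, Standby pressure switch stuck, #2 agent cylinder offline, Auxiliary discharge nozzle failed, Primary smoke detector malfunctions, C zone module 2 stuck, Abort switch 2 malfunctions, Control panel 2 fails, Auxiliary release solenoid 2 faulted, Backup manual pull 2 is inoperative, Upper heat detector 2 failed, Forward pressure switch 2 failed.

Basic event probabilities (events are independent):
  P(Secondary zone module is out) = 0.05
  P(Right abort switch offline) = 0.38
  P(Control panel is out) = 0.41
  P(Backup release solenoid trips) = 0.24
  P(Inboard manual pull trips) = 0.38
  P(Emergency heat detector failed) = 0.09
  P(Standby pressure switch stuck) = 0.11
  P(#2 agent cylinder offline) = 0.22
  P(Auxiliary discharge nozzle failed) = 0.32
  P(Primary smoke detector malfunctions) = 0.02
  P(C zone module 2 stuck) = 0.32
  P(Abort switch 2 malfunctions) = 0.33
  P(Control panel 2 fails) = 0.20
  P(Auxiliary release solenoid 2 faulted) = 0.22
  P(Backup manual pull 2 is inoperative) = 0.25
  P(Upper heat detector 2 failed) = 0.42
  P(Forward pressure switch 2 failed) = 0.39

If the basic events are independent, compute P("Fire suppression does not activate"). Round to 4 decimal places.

0.9854

P(Release chain fails) [OR] = 1 − (1−0.05) × (1−0.38) = 0.411000
P(Detection loop unavailable) [OR] = 1 − (1−0.411000) × (1−0.41) = 0.652490
P(Agent supply lost) [OR] = 1 − (1−0.652490) × (1−0.24) = 0.735892
P(Manual path lost) [OR] = 1 − (1−0.09) × (1−0.11) × (1−0.22) × (1−0.32) = 0.570429
P(Zone A inoperative) [AND] = 0.02 × 0.32 × 0.33 × 0.20 = 0.000422
P(Zone B inoperative) [OR] = 1 − (1−0.38) × (1−0.570429) × (1−0.000422) × (1−0.22) = 0.792347
P(Release chain 2 inoperative) [OR] = 1 − (1−0.792347) × (1−0.25) × (1−0.42) = 0.909671
P(Fire suppression does not activate) [OR] = 1 − (1−0.735892) × (1−0.909671) × (1−0.39) = 0.985447
Rounded to 4 decimal places: P(Fire suppression does not activate) ≈ 0.9854.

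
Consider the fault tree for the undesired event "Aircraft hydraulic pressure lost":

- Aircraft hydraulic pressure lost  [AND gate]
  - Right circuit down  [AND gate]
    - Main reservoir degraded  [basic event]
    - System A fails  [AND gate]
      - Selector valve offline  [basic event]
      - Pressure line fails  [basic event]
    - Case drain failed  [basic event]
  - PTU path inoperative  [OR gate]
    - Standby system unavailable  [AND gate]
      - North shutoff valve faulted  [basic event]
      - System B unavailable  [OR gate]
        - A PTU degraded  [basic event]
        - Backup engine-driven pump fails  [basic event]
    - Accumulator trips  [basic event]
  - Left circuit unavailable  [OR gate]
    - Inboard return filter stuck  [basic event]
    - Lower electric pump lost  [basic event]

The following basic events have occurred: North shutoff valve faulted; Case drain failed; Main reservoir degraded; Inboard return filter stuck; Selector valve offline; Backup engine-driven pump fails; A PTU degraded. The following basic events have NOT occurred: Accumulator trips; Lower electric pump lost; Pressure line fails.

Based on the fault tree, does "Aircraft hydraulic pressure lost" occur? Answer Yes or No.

No

System A fails [AND]: Selector valve offline=occurs, Pressure line fails=not → not all inputs occur → does not occur.
Right circuit down [AND]: Main reservoir degraded=occurs, System A fails=not, Case drain failed=occurs → not all inputs occur → does not occur.
System B unavailable [OR]: A PTU degraded=occurs, Backup engine-driven pump fails=occurs → at least one input occurs → occurs.
Standby system unavailable [AND]: North shutoff valve faulted=occurs, System B unavailable=occurs → all inputs occur → occurs.
PTU path inoperative [OR]: Standby system unavailable=occurs, Accumulator trips=not → at least one input occurs → occurs.
Left circuit unavailable [OR]: Inboard return filter stuck=occurs, Lower electric pump lost=not → at least one input occurs → occurs.
Aircraft hydraulic pressure lost [AND]: Right circuit down=not, PTU path inoperative=occurs, Left circuit unavailable=occurs → not all inputs occur → does not occur.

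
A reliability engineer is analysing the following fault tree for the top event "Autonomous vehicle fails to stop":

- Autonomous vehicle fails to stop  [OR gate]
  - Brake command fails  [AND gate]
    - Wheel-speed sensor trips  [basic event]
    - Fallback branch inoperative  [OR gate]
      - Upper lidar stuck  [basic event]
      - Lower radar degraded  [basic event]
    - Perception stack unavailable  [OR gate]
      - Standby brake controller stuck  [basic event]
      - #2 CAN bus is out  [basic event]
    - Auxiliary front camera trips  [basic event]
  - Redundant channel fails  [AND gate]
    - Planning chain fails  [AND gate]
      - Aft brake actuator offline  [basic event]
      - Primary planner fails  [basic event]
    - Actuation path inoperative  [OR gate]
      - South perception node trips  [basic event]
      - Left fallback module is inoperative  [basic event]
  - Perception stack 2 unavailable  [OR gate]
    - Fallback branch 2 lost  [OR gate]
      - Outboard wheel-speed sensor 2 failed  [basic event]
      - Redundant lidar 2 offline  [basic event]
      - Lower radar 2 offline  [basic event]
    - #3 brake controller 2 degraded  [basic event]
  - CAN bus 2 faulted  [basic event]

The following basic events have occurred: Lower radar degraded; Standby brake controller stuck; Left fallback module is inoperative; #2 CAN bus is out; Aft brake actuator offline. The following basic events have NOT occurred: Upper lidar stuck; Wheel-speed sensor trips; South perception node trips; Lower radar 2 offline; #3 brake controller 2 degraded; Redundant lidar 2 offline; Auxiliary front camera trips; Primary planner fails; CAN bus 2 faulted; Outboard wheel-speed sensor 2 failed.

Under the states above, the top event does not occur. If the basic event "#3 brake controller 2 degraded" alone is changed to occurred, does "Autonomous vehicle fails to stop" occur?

Yes

Counterfactual: set "#3 brake controller 2 degraded" to occurred.
Fallback branch inoperative [OR]: Upper lidar stuck=not, Lower radar degraded=occurs → at least one input occurs → occurs.
Perception stack unavailable [OR]: Standby brake controller stuck=occurs, #2 CAN bus is out=occurs → at least one input occurs → occurs.
Brake command fails [AND]: Wheel-speed sensor trips=not, Fallback branch inoperative=occurs, Perception stack unavailable=occurs, Auxiliary front camera trips=not → not all inputs occur → does not occur.
Planning chain fails [AND]: Aft brake actuator offline=occurs, Primary planner fails=not → not all inputs occur → does not occur.
Actuation path inoperative [OR]: South perception node trips=not, Left fallback module is inoperative=occurs → at least one input occurs → occurs.
Redundant channel fails [AND]: Planning chain fails=not, Actuation path inoperative=occurs → not all inputs occur → does not occur.
Fallback branch 2 lost [OR]: Outboard wheel-speed sensor 2 failed=not, Redundant lidar 2 offline=not, Lower radar 2 offline=not → no input occurs → does not occur.
Perception stack 2 unavailable [OR]: Fallback branch 2 lost=not, #3 brake controller 2 degraded=occurs → at least one input occurs → occurs.
Autonomous vehicle fails to stop [OR]: Brake command fails=not, Redundant channel fails=not, Perception stack 2 unavailable=occurs, CAN bus 2 faulted=not → at least one input occurs → occurs.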